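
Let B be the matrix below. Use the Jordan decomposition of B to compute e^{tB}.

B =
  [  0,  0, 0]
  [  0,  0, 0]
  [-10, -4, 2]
e^{tB} =
  [1, 0, 0]
  [0, 1, 0]
  [5 - 5*exp(2*t), 2 - 2*exp(2*t), exp(2*t)]

Strategy: write B = P · J · P⁻¹ where J is a Jordan canonical form, so e^{tB} = P · e^{tJ} · P⁻¹, and e^{tJ} can be computed block-by-block.

B has Jordan form
J =
  [0, 0, 0]
  [0, 0, 0]
  [0, 0, 2]
(up to reordering of blocks).

Per-block formulas:
  For a 1×1 block at λ = 2: exp(t · [2]) = [e^(2t)].
  For a 1×1 block at λ = 0: exp(t · [0]) = [e^(0t)].

After assembling e^{tJ} and conjugating by P, we get:

e^{tB} =
  [1, 0, 0]
  [0, 1, 0]
  [5 - 5*exp(2*t), 2 - 2*exp(2*t), exp(2*t)]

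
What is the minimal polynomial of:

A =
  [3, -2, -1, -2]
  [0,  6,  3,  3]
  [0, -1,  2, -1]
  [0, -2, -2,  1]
x^3 - 9*x^2 + 27*x - 27

The characteristic polynomial is χ_A(x) = (x - 3)^4, so the eigenvalues are known. The minimal polynomial is
  m_A(x) = Π_λ (x − λ)^{k_λ}
where k_λ is the size of the *largest* Jordan block for λ (equivalently, the smallest k with (A − λI)^k v = 0 for every generalised eigenvector v of λ).

  λ = 3: largest Jordan block has size 3, contributing (x − 3)^3

So m_A(x) = (x - 3)^3 = x^3 - 9*x^2 + 27*x - 27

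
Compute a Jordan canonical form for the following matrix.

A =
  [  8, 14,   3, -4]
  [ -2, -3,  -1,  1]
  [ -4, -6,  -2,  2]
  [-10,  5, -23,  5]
J_2(0) ⊕ J_2(4)

The characteristic polynomial is
  det(x·I − A) = x^4 - 8*x^3 + 16*x^2 = x^2*(x - 4)^2

Eigenvalues and multiplicities (the geometric multiplicity of λ is n − rank(A − λI), which equals the number of Jordan blocks for λ):
  λ = 0: algebraic multiplicity = 2, geometric multiplicity = 1
  λ = 4: algebraic multiplicity = 2, geometric multiplicity = 1

Determining the block sizes for each eigenvalue:
  λ = 0: one block (gm = 1), so the single block has size am = 2 → block sizes [2]
  λ = 4: one block (gm = 1), so the single block has size am = 2 → block sizes [2]

Assembling the blocks gives a Jordan form
J =
  [0, 1, 0, 0]
  [0, 0, 0, 0]
  [0, 0, 4, 1]
  [0, 0, 0, 4]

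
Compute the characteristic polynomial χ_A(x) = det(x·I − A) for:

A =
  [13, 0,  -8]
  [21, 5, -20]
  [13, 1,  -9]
x^3 - 9*x^2 + 27*x - 27

Expanding det(x·I − A) (e.g. by cofactor expansion or by noting that A is similar to its Jordan form J, which has the same characteristic polynomial as A) gives
  χ_A(x) = x^3 - 9*x^2 + 27*x - 27
which factors as (x - 3)^3. The eigenvalues (with algebraic multiplicities) are λ = 3 with multiplicity 3.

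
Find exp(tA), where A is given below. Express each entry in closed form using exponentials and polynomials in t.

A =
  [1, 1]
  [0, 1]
e^{tA} =
  [exp(t), t*exp(t)]
  [0, exp(t)]

Strategy: write A = P · J · P⁻¹ where J is a Jordan canonical form, so e^{tA} = P · e^{tJ} · P⁻¹, and e^{tJ} can be computed block-by-block.

A has Jordan form
J =
  [1, 1]
  [0, 1]
(up to reordering of blocks).

Per-block formulas:
  For a 2×2 Jordan block J_2(1): exp(t · J_2(1)) = e^(1t)·(I + t·N), where N is the 2×2 nilpotent shift.

After assembling e^{tJ} and conjugating by P, we get:

e^{tA} =
  [exp(t), t*exp(t)]
  [0, exp(t)]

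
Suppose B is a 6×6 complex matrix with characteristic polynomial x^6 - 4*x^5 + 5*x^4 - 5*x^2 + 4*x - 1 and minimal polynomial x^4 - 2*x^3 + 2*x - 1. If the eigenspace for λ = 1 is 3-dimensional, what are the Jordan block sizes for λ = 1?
Block sizes for λ = 1: [3, 1, 1]

Step 1 — from the characteristic polynomial, algebraic multiplicity of λ = 1 is 5. From dim ker(B − (1)·I) = 3, there are exactly 3 Jordan blocks for λ = 1.
Step 2 — from the minimal polynomial, the factor (x − 1)^3 tells us the largest block for λ = 1 has size 3.
Step 3 — with total size 5, 3 blocks, and largest block 3, the block sizes (in nonincreasing order) are [3, 1, 1].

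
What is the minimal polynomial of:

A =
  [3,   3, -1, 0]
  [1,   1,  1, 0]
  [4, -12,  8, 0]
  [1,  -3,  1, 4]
x^2 - 8*x + 16

The characteristic polynomial is χ_A(x) = (x - 4)^4, so the eigenvalues are known. The minimal polynomial is
  m_A(x) = Π_λ (x − λ)^{k_λ}
where k_λ is the size of the *largest* Jordan block for λ (equivalently, the smallest k with (A − λI)^k v = 0 for every generalised eigenvector v of λ).

  λ = 4: largest Jordan block has size 2, contributing (x − 4)^2

So m_A(x) = (x - 4)^2 = x^2 - 8*x + 16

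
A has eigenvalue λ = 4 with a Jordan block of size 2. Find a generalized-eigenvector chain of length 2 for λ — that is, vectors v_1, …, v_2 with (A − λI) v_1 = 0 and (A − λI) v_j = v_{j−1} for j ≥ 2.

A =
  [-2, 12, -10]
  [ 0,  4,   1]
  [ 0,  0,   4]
A Jordan chain for λ = 4 of length 2:
v_1 = (-2, -1, 0)ᵀ
v_2 = (2, 0, -1)ᵀ

Let N = A − (4)·I. We want v_2 with N^2 v_2 = 0 but N^1 v_2 ≠ 0; then v_{j-1} := N · v_j for j = 2, …, 2.

Pick v_2 = (2, 0, -1)ᵀ.
Then v_1 = N · v_2 = (-2, -1, 0)ᵀ.

Sanity check: (A − (4)·I) v_1 = (0, 0, 0)ᵀ = 0. ✓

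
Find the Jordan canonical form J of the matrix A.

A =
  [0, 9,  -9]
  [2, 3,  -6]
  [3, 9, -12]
J_2(-3) ⊕ J_1(-3)

The characteristic polynomial is
  det(x·I − A) = x^3 + 9*x^2 + 27*x + 27 = (x + 3)^3

Eigenvalues and multiplicities (the geometric multiplicity of λ is n − rank(A − λI), which equals the number of Jordan blocks for λ):
  λ = -3: algebraic multiplicity = 3, geometric multiplicity = 2

Determining the block sizes for each eigenvalue:
  λ = -3: 2 blocks summing to 3 forces exactly one block of size 2 and the rest size 1 → block sizes [2, 1]

Assembling the blocks gives a Jordan form
J =
  [-3,  1,  0]
  [ 0, -3,  0]
  [ 0,  0, -3]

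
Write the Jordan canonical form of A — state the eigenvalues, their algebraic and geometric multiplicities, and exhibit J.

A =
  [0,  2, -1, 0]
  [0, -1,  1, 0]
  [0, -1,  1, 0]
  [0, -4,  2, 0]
J_3(0) ⊕ J_1(0)

The characteristic polynomial is
  det(x·I − A) = x^4

Eigenvalues and multiplicities (the geometric multiplicity of λ is n − rank(A − λI), which equals the number of Jordan blocks for λ):
  λ = 0: algebraic multiplicity = 4, geometric multiplicity = 2

Determining the block sizes for each eigenvalue:
  λ = 0: with am = 4 and gm = 2, the partition is not yet determined (e.g. several partitions of 4 into 2 parts exist). Let N = A − (0)·I. Computing rank(N^1) = 2, rank(N^2) = 1, rank(N^3) = 0; the number of blocks of size ≥ j is rank(N^{j−1}) − rank(N^j), giving [2, 1, 1]. So we have 1 block(s) of size 3, 1 block(s) of size 1 → block sizes [3, 1]

Assembling the blocks gives a Jordan form
J =
  [0, 1, 0, 0]
  [0, 0, 1, 0]
  [0, 0, 0, 0]
  [0, 0, 0, 0]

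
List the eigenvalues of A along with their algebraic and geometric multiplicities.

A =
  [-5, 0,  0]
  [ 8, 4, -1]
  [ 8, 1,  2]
λ = -5: alg = 1, geom = 1; λ = 3: alg = 2, geom = 1

Step 1 — factor the characteristic polynomial to read off the algebraic multiplicities:
  χ_A(x) = (x - 3)^2*(x + 5)

Step 2 — compute geometric multiplicities via the rank-nullity identity g(λ) = n − rank(A − λI):
  rank(A − (-5)·I) = 2, so dim ker(A − (-5)·I) = n − 2 = 1
  rank(A − (3)·I) = 2, so dim ker(A − (3)·I) = n − 2 = 1

Summary:
  λ = -5: algebraic multiplicity = 1, geometric multiplicity = 1
  λ = 3: algebraic multiplicity = 2, geometric multiplicity = 1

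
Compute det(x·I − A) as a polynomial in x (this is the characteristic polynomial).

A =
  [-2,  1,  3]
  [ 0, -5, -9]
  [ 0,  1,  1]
x^3 + 6*x^2 + 12*x + 8

Expanding det(x·I − A) (e.g. by cofactor expansion or by noting that A is similar to its Jordan form J, which has the same characteristic polynomial as A) gives
  χ_A(x) = x^3 + 6*x^2 + 12*x + 8
which factors as (x + 2)^3. The eigenvalues (with algebraic multiplicities) are λ = -2 with multiplicity 3.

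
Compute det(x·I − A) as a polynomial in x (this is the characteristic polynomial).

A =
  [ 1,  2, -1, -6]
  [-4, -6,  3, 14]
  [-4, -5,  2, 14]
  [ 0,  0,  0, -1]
x^4 + 4*x^3 + 6*x^2 + 4*x + 1

Expanding det(x·I − A) (e.g. by cofactor expansion or by noting that A is similar to its Jordan form J, which has the same characteristic polynomial as A) gives
  χ_A(x) = x^4 + 4*x^3 + 6*x^2 + 4*x + 1
which factors as (x + 1)^4. The eigenvalues (with algebraic multiplicities) are λ = -1 with multiplicity 4.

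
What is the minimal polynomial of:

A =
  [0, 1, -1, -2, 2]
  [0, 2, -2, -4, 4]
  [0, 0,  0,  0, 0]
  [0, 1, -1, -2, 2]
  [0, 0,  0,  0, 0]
x^2

The characteristic polynomial is χ_A(x) = x^5, so the eigenvalues are known. The minimal polynomial is
  m_A(x) = Π_λ (x − λ)^{k_λ}
where k_λ is the size of the *largest* Jordan block for λ (equivalently, the smallest k with (A − λI)^k v = 0 for every generalised eigenvector v of λ).

  λ = 0: largest Jordan block has size 2, contributing (x − 0)^2

So m_A(x) = x^2 = x^2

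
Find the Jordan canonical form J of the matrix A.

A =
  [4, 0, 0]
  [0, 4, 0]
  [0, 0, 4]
J_1(4) ⊕ J_1(4) ⊕ J_1(4)

The characteristic polynomial is
  det(x·I − A) = x^3 - 12*x^2 + 48*x - 64 = (x - 4)^3

Eigenvalues and multiplicities (the geometric multiplicity of λ is n − rank(A − λI), which equals the number of Jordan blocks for λ):
  λ = 4: algebraic multiplicity = 3, geometric multiplicity = 3

Determining the block sizes for each eigenvalue:
  λ = 4: gm = am = 3, so every block has size 1 → block sizes [1, 1, 1]

Assembling the blocks gives a Jordan form
J =
  [4, 0, 0]
  [0, 4, 0]
  [0, 0, 4]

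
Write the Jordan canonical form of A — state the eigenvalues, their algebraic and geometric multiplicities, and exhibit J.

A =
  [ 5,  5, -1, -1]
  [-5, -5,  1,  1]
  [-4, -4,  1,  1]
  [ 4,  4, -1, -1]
J_2(0) ⊕ J_2(0)

The characteristic polynomial is
  det(x·I − A) = x^4

Eigenvalues and multiplicities (the geometric multiplicity of λ is n − rank(A − λI), which equals the number of Jordan blocks for λ):
  λ = 0: algebraic multiplicity = 4, geometric multiplicity = 2

Determining the block sizes for each eigenvalue:
  λ = 0: with am = 4 and gm = 2, the partition is not yet determined (e.g. several partitions of 4 into 2 parts exist). Let N = A − (0)·I. Computing rank(N^1) = 2, rank(N^2) = 0; the number of blocks of size ≥ j is rank(N^{j−1}) − rank(N^j), giving [2, 2]. So we have 2 block(s) of size 2 → block sizes [2, 2]

Assembling the blocks gives a Jordan form
J =
  [0, 1, 0, 0]
  [0, 0, 0, 0]
  [0, 0, 0, 1]
  [0, 0, 0, 0]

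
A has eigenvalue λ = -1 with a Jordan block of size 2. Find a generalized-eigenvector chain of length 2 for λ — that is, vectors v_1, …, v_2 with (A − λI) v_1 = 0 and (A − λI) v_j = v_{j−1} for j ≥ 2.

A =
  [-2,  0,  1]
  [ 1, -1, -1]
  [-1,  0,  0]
A Jordan chain for λ = -1 of length 2:
v_1 = (-1, 1, -1)ᵀ
v_2 = (1, 0, 0)ᵀ

Let N = A − (-1)·I. We want v_2 with N^2 v_2 = 0 but N^1 v_2 ≠ 0; then v_{j-1} := N · v_j for j = 2, …, 2.

Pick v_2 = (1, 0, 0)ᵀ.
Then v_1 = N · v_2 = (-1, 1, -1)ᵀ.

Sanity check: (A − (-1)·I) v_1 = (0, 0, 0)ᵀ = 0. ✓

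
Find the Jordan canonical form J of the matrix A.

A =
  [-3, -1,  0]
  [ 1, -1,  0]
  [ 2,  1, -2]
J_3(-2)

The characteristic polynomial is
  det(x·I − A) = x^3 + 6*x^2 + 12*x + 8 = (x + 2)^3

Eigenvalues and multiplicities (the geometric multiplicity of λ is n − rank(A − λI), which equals the number of Jordan blocks for λ):
  λ = -2: algebraic multiplicity = 3, geometric multiplicity = 1

Determining the block sizes for each eigenvalue:
  λ = -2: one block (gm = 1), so the single block has size am = 3 → block sizes [3]

Assembling the blocks gives a Jordan form
J =
  [-2,  1,  0]
  [ 0, -2,  1]
  [ 0,  0, -2]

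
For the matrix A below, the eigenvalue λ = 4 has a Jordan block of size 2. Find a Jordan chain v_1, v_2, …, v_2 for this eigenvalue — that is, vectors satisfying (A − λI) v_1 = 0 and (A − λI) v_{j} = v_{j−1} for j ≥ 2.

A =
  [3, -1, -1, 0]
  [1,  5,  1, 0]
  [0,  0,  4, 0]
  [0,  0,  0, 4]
A Jordan chain for λ = 4 of length 2:
v_1 = (-1, 1, 0, 0)ᵀ
v_2 = (1, 0, 0, 0)ᵀ

Let N = A − (4)·I. We want v_2 with N^2 v_2 = 0 but N^1 v_2 ≠ 0; then v_{j-1} := N · v_j for j = 2, …, 2.

Pick v_2 = (1, 0, 0, 0)ᵀ.
Then v_1 = N · v_2 = (-1, 1, 0, 0)ᵀ.

Sanity check: (A − (4)·I) v_1 = (0, 0, 0, 0)ᵀ = 0. ✓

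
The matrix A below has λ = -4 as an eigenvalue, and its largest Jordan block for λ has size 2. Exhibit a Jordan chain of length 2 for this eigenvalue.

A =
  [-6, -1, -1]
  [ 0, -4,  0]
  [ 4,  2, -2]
A Jordan chain for λ = -4 of length 2:
v_1 = (-2, 0, 4)ᵀ
v_2 = (1, 0, 0)ᵀ

Let N = A − (-4)·I. We want v_2 with N^2 v_2 = 0 but N^1 v_2 ≠ 0; then v_{j-1} := N · v_j for j = 2, …, 2.

Pick v_2 = (1, 0, 0)ᵀ.
Then v_1 = N · v_2 = (-2, 0, 4)ᵀ.

Sanity check: (A − (-4)·I) v_1 = (0, 0, 0)ᵀ = 0. ✓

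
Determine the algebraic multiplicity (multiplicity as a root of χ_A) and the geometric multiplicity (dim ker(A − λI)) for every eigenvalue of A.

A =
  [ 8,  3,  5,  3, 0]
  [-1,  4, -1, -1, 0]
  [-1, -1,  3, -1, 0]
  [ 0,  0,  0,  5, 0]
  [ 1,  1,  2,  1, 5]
λ = 5: alg = 5, geom = 3

Step 1 — factor the characteristic polynomial to read off the algebraic multiplicities:
  χ_A(x) = (x - 5)^5

Step 2 — compute geometric multiplicities via the rank-nullity identity g(λ) = n − rank(A − λI):
  rank(A − (5)·I) = 2, so dim ker(A − (5)·I) = n − 2 = 3

Summary:
  λ = 5: algebraic multiplicity = 5, geometric multiplicity = 3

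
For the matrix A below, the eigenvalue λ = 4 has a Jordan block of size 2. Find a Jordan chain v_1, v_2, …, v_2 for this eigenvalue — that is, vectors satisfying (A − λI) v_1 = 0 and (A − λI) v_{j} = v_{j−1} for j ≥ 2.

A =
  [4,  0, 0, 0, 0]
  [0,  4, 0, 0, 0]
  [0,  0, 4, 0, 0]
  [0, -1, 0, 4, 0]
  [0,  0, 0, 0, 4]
A Jordan chain for λ = 4 of length 2:
v_1 = (0, 0, 0, -1, 0)ᵀ
v_2 = (0, 1, 0, 0, 0)ᵀ

Let N = A − (4)·I. We want v_2 with N^2 v_2 = 0 but N^1 v_2 ≠ 0; then v_{j-1} := N · v_j for j = 2, …, 2.

Pick v_2 = (0, 1, 0, 0, 0)ᵀ.
Then v_1 = N · v_2 = (0, 0, 0, -1, 0)ᵀ.

Sanity check: (A − (4)·I) v_1 = (0, 0, 0, 0, 0)ᵀ = 0. ✓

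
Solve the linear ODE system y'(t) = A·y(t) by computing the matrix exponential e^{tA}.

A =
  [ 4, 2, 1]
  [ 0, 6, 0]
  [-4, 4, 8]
e^{tA} =
  [-2*t*exp(6*t) + exp(6*t), 2*t*exp(6*t), t*exp(6*t)]
  [0, exp(6*t), 0]
  [-4*t*exp(6*t), 4*t*exp(6*t), 2*t*exp(6*t) + exp(6*t)]

Strategy: write A = P · J · P⁻¹ where J is a Jordan canonical form, so e^{tA} = P · e^{tJ} · P⁻¹, and e^{tJ} can be computed block-by-block.

A has Jordan form
J =
  [6, 1, 0]
  [0, 6, 0]
  [0, 0, 6]
(up to reordering of blocks).

Per-block formulas:
  For a 2×2 Jordan block J_2(6): exp(t · J_2(6)) = e^(6t)·(I + t·N), where N is the 2×2 nilpotent shift.
  For a 1×1 block at λ = 6: exp(t · [6]) = [e^(6t)].

After assembling e^{tJ} and conjugating by P, we get:

e^{tA} =
  [-2*t*exp(6*t) + exp(6*t), 2*t*exp(6*t), t*exp(6*t)]
  [0, exp(6*t), 0]
  [-4*t*exp(6*t), 4*t*exp(6*t), 2*t*exp(6*t) + exp(6*t)]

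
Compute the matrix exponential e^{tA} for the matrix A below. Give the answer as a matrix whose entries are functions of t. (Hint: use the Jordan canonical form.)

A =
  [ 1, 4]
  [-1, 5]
e^{tA} =
  [-2*t*exp(3*t) + exp(3*t), 4*t*exp(3*t)]
  [-t*exp(3*t), 2*t*exp(3*t) + exp(3*t)]

Strategy: write A = P · J · P⁻¹ where J is a Jordan canonical form, so e^{tA} = P · e^{tJ} · P⁻¹, and e^{tJ} can be computed block-by-block.

A has Jordan form
J =
  [3, 1]
  [0, 3]
(up to reordering of blocks).

Per-block formulas:
  For a 2×2 Jordan block J_2(3): exp(t · J_2(3)) = e^(3t)·(I + t·N), where N is the 2×2 nilpotent shift.

After assembling e^{tJ} and conjugating by P, we get:

e^{tA} =
  [-2*t*exp(3*t) + exp(3*t), 4*t*exp(3*t)]
  [-t*exp(3*t), 2*t*exp(3*t) + exp(3*t)]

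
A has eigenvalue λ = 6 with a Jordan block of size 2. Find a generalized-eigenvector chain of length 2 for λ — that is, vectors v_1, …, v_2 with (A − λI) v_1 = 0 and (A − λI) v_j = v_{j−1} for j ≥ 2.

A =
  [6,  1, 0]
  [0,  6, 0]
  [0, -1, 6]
A Jordan chain for λ = 6 of length 2:
v_1 = (1, 0, -1)ᵀ
v_2 = (0, 1, 0)ᵀ

Let N = A − (6)·I. We want v_2 with N^2 v_2 = 0 but N^1 v_2 ≠ 0; then v_{j-1} := N · v_j for j = 2, …, 2.

Pick v_2 = (0, 1, 0)ᵀ.
Then v_1 = N · v_2 = (1, 0, -1)ᵀ.

Sanity check: (A − (6)·I) v_1 = (0, 0, 0)ᵀ = 0. ✓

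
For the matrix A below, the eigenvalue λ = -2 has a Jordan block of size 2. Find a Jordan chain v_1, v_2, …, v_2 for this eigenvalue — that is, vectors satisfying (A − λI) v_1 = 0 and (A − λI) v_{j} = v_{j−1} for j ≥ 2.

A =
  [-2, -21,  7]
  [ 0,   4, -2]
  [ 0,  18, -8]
A Jordan chain for λ = -2 of length 2:
v_1 = (-21, 6, 18)ᵀ
v_2 = (0, 1, 0)ᵀ

Let N = A − (-2)·I. We want v_2 with N^2 v_2 = 0 but N^1 v_2 ≠ 0; then v_{j-1} := N · v_j for j = 2, …, 2.

Pick v_2 = (0, 1, 0)ᵀ.
Then v_1 = N · v_2 = (-21, 6, 18)ᵀ.

Sanity check: (A − (-2)·I) v_1 = (0, 0, 0)ᵀ = 0. ✓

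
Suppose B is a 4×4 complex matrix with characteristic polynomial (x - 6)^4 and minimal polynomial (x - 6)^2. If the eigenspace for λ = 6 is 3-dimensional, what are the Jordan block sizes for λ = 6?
Block sizes for λ = 6: [2, 1, 1]

Step 1 — from the characteristic polynomial, algebraic multiplicity of λ = 6 is 4. From dim ker(B − (6)·I) = 3, there are exactly 3 Jordan blocks for λ = 6.
Step 2 — from the minimal polynomial, the factor (x − 6)^2 tells us the largest block for λ = 6 has size 2.
Step 3 — with total size 4, 3 blocks, and largest block 2, the block sizes (in nonincreasing order) are [2, 1, 1].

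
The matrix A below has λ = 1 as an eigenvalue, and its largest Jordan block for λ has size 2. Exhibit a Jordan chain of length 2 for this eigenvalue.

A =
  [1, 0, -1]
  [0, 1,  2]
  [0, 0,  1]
A Jordan chain for λ = 1 of length 2:
v_1 = (-1, 2, 0)ᵀ
v_2 = (0, 0, 1)ᵀ

Let N = A − (1)·I. We want v_2 with N^2 v_2 = 0 but N^1 v_2 ≠ 0; then v_{j-1} := N · v_j for j = 2, …, 2.

Pick v_2 = (0, 0, 1)ᵀ.
Then v_1 = N · v_2 = (-1, 2, 0)ᵀ.

Sanity check: (A − (1)·I) v_1 = (0, 0, 0)ᵀ = 0. ✓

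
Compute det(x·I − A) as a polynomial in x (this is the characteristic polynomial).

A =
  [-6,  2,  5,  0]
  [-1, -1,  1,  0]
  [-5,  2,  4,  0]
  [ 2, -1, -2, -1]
x^4 + 4*x^3 + 6*x^2 + 4*x + 1

Expanding det(x·I − A) (e.g. by cofactor expansion or by noting that A is similar to its Jordan form J, which has the same characteristic polynomial as A) gives
  χ_A(x) = x^4 + 4*x^3 + 6*x^2 + 4*x + 1
which factors as (x + 1)^4. The eigenvalues (with algebraic multiplicities) are λ = -1 with multiplicity 4.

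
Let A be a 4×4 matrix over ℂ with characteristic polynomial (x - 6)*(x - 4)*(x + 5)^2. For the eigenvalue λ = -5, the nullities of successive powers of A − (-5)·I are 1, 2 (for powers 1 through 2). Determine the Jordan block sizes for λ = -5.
Block sizes for λ = -5: [2]

From the dimensions of kernels of powers, the number of Jordan blocks of size at least j is d_j − d_{j−1} where d_j = dim ker(N^j) (with d_0 = 0). Computing the differences gives [1, 1].
The number of blocks of size exactly k is (#blocks of size ≥ k) − (#blocks of size ≥ k + 1), so the partition is: 1 block(s) of size 2.
In nonincreasing order the block sizes are [2].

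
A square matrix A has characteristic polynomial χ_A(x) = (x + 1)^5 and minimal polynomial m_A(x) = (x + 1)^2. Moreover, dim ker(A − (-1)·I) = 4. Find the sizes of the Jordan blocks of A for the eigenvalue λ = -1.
Block sizes for λ = -1: [2, 1, 1, 1]

Step 1 — from the characteristic polynomial, algebraic multiplicity of λ = -1 is 5. From dim ker(A − (-1)·I) = 4, there are exactly 4 Jordan blocks for λ = -1.
Step 2 — from the minimal polynomial, the factor (x + 1)^2 tells us the largest block for λ = -1 has size 2.
Step 3 — with total size 5, 4 blocks, and largest block 2, the block sizes (in nonincreasing order) are [2, 1, 1, 1].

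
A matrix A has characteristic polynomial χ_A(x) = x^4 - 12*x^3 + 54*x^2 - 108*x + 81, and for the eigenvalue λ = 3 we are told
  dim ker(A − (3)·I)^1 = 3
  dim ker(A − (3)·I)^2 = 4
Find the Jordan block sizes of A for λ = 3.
Block sizes for λ = 3: [2, 1, 1]

From the dimensions of kernels of powers, the number of Jordan blocks of size at least j is d_j − d_{j−1} where d_j = dim ker(N^j) (with d_0 = 0). Computing the differences gives [3, 1].
The number of blocks of size exactly k is (#blocks of size ≥ k) − (#blocks of size ≥ k + 1), so the partition is: 2 block(s) of size 1, 1 block(s) of size 2.
In nonincreasing order the block sizes are [2, 1, 1].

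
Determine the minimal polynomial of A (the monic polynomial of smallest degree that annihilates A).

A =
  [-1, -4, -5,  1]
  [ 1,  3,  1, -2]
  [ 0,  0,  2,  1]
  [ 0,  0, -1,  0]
x^2 - 2*x + 1

The characteristic polynomial is χ_A(x) = (x - 1)^4, so the eigenvalues are known. The minimal polynomial is
  m_A(x) = Π_λ (x − λ)^{k_λ}
where k_λ is the size of the *largest* Jordan block for λ (equivalently, the smallest k with (A − λI)^k v = 0 for every generalised eigenvector v of λ).

  λ = 1: largest Jordan block has size 2, contributing (x − 1)^2

So m_A(x) = (x - 1)^2 = x^2 - 2*x + 1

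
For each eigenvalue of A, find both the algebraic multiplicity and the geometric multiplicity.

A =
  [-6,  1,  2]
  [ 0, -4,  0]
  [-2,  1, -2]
λ = -4: alg = 3, geom = 2

Step 1 — factor the characteristic polynomial to read off the algebraic multiplicities:
  χ_A(x) = (x + 4)^3

Step 2 — compute geometric multiplicities via the rank-nullity identity g(λ) = n − rank(A − λI):
  rank(A − (-4)·I) = 1, so dim ker(A − (-4)·I) = n − 1 = 2

Summary:
  λ = -4: algebraic multiplicity = 3, geometric multiplicity = 2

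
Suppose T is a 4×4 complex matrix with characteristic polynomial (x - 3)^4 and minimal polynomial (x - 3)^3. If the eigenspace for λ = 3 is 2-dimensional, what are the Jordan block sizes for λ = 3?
Block sizes for λ = 3: [3, 1]

Step 1 — from the characteristic polynomial, algebraic multiplicity of λ = 3 is 4. From dim ker(T − (3)·I) = 2, there are exactly 2 Jordan blocks for λ = 3.
Step 2 — from the minimal polynomial, the factor (x − 3)^3 tells us the largest block for λ = 3 has size 3.
Step 3 — with total size 4, 2 blocks, and largest block 3, the block sizes (in nonincreasing order) are [3, 1].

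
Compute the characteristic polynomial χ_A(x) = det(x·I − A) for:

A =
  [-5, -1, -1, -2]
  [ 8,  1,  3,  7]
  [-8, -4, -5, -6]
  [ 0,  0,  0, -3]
x^4 + 12*x^3 + 54*x^2 + 108*x + 81

Expanding det(x·I − A) (e.g. by cofactor expansion or by noting that A is similar to its Jordan form J, which has the same characteristic polynomial as A) gives
  χ_A(x) = x^4 + 12*x^3 + 54*x^2 + 108*x + 81
which factors as (x + 3)^4. The eigenvalues (with algebraic multiplicities) are λ = -3 with multiplicity 4.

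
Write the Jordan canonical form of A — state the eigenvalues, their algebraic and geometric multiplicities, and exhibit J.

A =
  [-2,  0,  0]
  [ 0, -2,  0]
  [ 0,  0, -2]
J_1(-2) ⊕ J_1(-2) ⊕ J_1(-2)

The characteristic polynomial is
  det(x·I − A) = x^3 + 6*x^2 + 12*x + 8 = (x + 2)^3

Eigenvalues and multiplicities (the geometric multiplicity of λ is n − rank(A − λI), which equals the number of Jordan blocks for λ):
  λ = -2: algebraic multiplicity = 3, geometric multiplicity = 3

Determining the block sizes for each eigenvalue:
  λ = -2: gm = am = 3, so every block has size 1 → block sizes [1, 1, 1]

Assembling the blocks gives a Jordan form
J =
  [-2,  0,  0]
  [ 0, -2,  0]
  [ 0,  0, -2]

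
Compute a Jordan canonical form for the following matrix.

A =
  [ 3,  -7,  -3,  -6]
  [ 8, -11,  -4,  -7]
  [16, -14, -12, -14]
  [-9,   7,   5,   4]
J_3(-4) ⊕ J_1(-4)

The characteristic polynomial is
  det(x·I − A) = x^4 + 16*x^3 + 96*x^2 + 256*x + 256 = (x + 4)^4

Eigenvalues and multiplicities (the geometric multiplicity of λ is n − rank(A − λI), which equals the number of Jordan blocks for λ):
  λ = -4: algebraic multiplicity = 4, geometric multiplicity = 2

Determining the block sizes for each eigenvalue:
  λ = -4: with am = 4 and gm = 2, the partition is not yet determined (e.g. several partitions of 4 into 2 parts exist). Let N = A − (-4)·I. Computing rank(N^1) = 2, rank(N^2) = 1, rank(N^3) = 0; the number of blocks of size ≥ j is rank(N^{j−1}) − rank(N^j), giving [2, 1, 1]. So we have 1 block(s) of size 3, 1 block(s) of size 1 → block sizes [3, 1]

Assembling the blocks gives a Jordan form
J =
  [-4,  1,  0,  0]
  [ 0, -4,  1,  0]
  [ 0,  0, -4,  0]
  [ 0,  0,  0, -4]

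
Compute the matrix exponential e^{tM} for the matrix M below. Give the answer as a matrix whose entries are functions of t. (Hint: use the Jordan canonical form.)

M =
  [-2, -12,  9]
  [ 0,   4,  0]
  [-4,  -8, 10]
e^{tM} =
  [-6*t*exp(4*t) + exp(4*t), -12*t*exp(4*t), 9*t*exp(4*t)]
  [0, exp(4*t), 0]
  [-4*t*exp(4*t), -8*t*exp(4*t), 6*t*exp(4*t) + exp(4*t)]

Strategy: write M = P · J · P⁻¹ where J is a Jordan canonical form, so e^{tM} = P · e^{tJ} · P⁻¹, and e^{tJ} can be computed block-by-block.

M has Jordan form
J =
  [4, 1, 0]
  [0, 4, 0]
  [0, 0, 4]
(up to reordering of blocks).

Per-block formulas:
  For a 1×1 block at λ = 4: exp(t · [4]) = [e^(4t)].
  For a 2×2 Jordan block J_2(4): exp(t · J_2(4)) = e^(4t)·(I + t·N), where N is the 2×2 nilpotent shift.

After assembling e^{tJ} and conjugating by P, we get:

e^{tM} =
  [-6*t*exp(4*t) + exp(4*t), -12*t*exp(4*t), 9*t*exp(4*t)]
  [0, exp(4*t), 0]
  [-4*t*exp(4*t), -8*t*exp(4*t), 6*t*exp(4*t) + exp(4*t)]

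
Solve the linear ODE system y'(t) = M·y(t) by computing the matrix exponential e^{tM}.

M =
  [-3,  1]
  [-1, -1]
e^{tM} =
  [-t*exp(-2*t) + exp(-2*t), t*exp(-2*t)]
  [-t*exp(-2*t), t*exp(-2*t) + exp(-2*t)]

Strategy: write M = P · J · P⁻¹ where J is a Jordan canonical form, so e^{tM} = P · e^{tJ} · P⁻¹, and e^{tJ} can be computed block-by-block.

M has Jordan form
J =
  [-2,  1]
  [ 0, -2]
(up to reordering of blocks).

Per-block formulas:
  For a 2×2 Jordan block J_2(-2): exp(t · J_2(-2)) = e^(-2t)·(I + t·N), where N is the 2×2 nilpotent shift.

After assembling e^{tJ} and conjugating by P, we get:

e^{tM} =
  [-t*exp(-2*t) + exp(-2*t), t*exp(-2*t)]
  [-t*exp(-2*t), t*exp(-2*t) + exp(-2*t)]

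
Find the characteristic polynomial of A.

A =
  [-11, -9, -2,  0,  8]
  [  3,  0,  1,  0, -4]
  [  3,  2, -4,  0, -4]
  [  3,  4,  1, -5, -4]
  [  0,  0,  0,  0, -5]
x^5 + 25*x^4 + 250*x^3 + 1250*x^2 + 3125*x + 3125

Expanding det(x·I − A) (e.g. by cofactor expansion or by noting that A is similar to its Jordan form J, which has the same characteristic polynomial as A) gives
  χ_A(x) = x^5 + 25*x^4 + 250*x^3 + 1250*x^2 + 3125*x + 3125
which factors as (x + 5)^5. The eigenvalues (with algebraic multiplicities) are λ = -5 with multiplicity 5.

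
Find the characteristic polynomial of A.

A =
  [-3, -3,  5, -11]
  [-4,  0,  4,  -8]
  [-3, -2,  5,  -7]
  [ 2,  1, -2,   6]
x^4 - 8*x^3 + 24*x^2 - 32*x + 16

Expanding det(x·I − A) (e.g. by cofactor expansion or by noting that A is similar to its Jordan form J, which has the same characteristic polynomial as A) gives
  χ_A(x) = x^4 - 8*x^3 + 24*x^2 - 32*x + 16
which factors as (x - 2)^4. The eigenvalues (with algebraic multiplicities) are λ = 2 with multiplicity 4.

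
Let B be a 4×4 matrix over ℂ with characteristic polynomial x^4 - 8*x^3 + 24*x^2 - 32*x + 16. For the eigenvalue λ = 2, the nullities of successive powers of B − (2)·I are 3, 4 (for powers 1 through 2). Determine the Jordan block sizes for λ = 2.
Block sizes for λ = 2: [2, 1, 1]

From the dimensions of kernels of powers, the number of Jordan blocks of size at least j is d_j − d_{j−1} where d_j = dim ker(N^j) (with d_0 = 0). Computing the differences gives [3, 1].
The number of blocks of size exactly k is (#blocks of size ≥ k) − (#blocks of size ≥ k + 1), so the partition is: 2 block(s) of size 1, 1 block(s) of size 2.
In nonincreasing order the block sizes are [2, 1, 1].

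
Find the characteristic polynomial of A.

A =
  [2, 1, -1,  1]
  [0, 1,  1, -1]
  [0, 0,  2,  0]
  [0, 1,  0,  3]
x^4 - 8*x^3 + 24*x^2 - 32*x + 16

Expanding det(x·I − A) (e.g. by cofactor expansion or by noting that A is similar to its Jordan form J, which has the same characteristic polynomial as A) gives
  χ_A(x) = x^4 - 8*x^3 + 24*x^2 - 32*x + 16
which factors as (x - 2)^4. The eigenvalues (with algebraic multiplicities) are λ = 2 with multiplicity 4.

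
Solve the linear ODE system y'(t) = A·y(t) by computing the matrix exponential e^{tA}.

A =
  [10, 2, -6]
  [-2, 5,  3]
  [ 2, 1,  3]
e^{tA} =
  [4*t*exp(6*t) + exp(6*t), 2*t*exp(6*t), -6*t*exp(6*t)]
  [-2*t*exp(6*t), -t*exp(6*t) + exp(6*t), 3*t*exp(6*t)]
  [2*t*exp(6*t), t*exp(6*t), -3*t*exp(6*t) + exp(6*t)]

Strategy: write A = P · J · P⁻¹ where J is a Jordan canonical form, so e^{tA} = P · e^{tJ} · P⁻¹, and e^{tJ} can be computed block-by-block.

A has Jordan form
J =
  [6, 1, 0]
  [0, 6, 0]
  [0, 0, 6]
(up to reordering of blocks).

Per-block formulas:
  For a 1×1 block at λ = 6: exp(t · [6]) = [e^(6t)].
  For a 2×2 Jordan block J_2(6): exp(t · J_2(6)) = e^(6t)·(I + t·N), where N is the 2×2 nilpotent shift.

After assembling e^{tJ} and conjugating by P, we get:

e^{tA} =
  [4*t*exp(6*t) + exp(6*t), 2*t*exp(6*t), -6*t*exp(6*t)]
  [-2*t*exp(6*t), -t*exp(6*t) + exp(6*t), 3*t*exp(6*t)]
  [2*t*exp(6*t), t*exp(6*t), -3*t*exp(6*t) + exp(6*t)]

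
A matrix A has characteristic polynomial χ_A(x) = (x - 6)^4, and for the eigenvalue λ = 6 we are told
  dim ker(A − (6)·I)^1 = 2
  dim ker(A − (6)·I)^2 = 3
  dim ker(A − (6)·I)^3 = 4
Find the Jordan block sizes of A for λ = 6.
Block sizes for λ = 6: [3, 1]

From the dimensions of kernels of powers, the number of Jordan blocks of size at least j is d_j − d_{j−1} where d_j = dim ker(N^j) (with d_0 = 0). Computing the differences gives [2, 1, 1].
The number of blocks of size exactly k is (#blocks of size ≥ k) − (#blocks of size ≥ k + 1), so the partition is: 1 block(s) of size 1, 1 block(s) of size 3.
In nonincreasing order the block sizes are [3, 1].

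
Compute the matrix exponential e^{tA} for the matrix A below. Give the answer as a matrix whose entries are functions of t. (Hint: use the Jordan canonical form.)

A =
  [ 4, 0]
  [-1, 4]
e^{tA} =
  [exp(4*t), 0]
  [-t*exp(4*t), exp(4*t)]

Strategy: write A = P · J · P⁻¹ where J is a Jordan canonical form, so e^{tA} = P · e^{tJ} · P⁻¹, and e^{tJ} can be computed block-by-block.

A has Jordan form
J =
  [4, 1]
  [0, 4]
(up to reordering of blocks).

Per-block formulas:
  For a 2×2 Jordan block J_2(4): exp(t · J_2(4)) = e^(4t)·(I + t·N), where N is the 2×2 nilpotent shift.

After assembling e^{tJ} and conjugating by P, we get:

e^{tA} =
  [exp(4*t), 0]
  [-t*exp(4*t), exp(4*t)]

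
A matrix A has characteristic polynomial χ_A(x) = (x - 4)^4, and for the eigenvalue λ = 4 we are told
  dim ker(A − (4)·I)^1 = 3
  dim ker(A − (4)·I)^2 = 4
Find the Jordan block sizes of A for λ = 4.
Block sizes for λ = 4: [2, 1, 1]

From the dimensions of kernels of powers, the number of Jordan blocks of size at least j is d_j − d_{j−1} where d_j = dim ker(N^j) (with d_0 = 0). Computing the differences gives [3, 1].
The number of blocks of size exactly k is (#blocks of size ≥ k) − (#blocks of size ≥ k + 1), so the partition is: 2 block(s) of size 1, 1 block(s) of size 2.
In nonincreasing order the block sizes are [2, 1, 1].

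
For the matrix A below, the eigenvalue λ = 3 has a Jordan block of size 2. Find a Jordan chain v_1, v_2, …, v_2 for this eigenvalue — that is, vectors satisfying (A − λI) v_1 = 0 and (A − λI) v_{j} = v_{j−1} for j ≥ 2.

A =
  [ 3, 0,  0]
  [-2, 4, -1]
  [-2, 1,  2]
A Jordan chain for λ = 3 of length 2:
v_1 = (0, -2, -2)ᵀ
v_2 = (1, 0, 0)ᵀ

Let N = A − (3)·I. We want v_2 with N^2 v_2 = 0 but N^1 v_2 ≠ 0; then v_{j-1} := N · v_j for j = 2, …, 2.

Pick v_2 = (1, 0, 0)ᵀ.
Then v_1 = N · v_2 = (0, -2, -2)ᵀ.

Sanity check: (A − (3)·I) v_1 = (0, 0, 0)ᵀ = 0. ✓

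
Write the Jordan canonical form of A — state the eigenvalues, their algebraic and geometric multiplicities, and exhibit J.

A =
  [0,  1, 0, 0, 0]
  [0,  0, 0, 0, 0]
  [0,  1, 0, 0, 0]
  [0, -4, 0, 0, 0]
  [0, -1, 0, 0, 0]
J_2(0) ⊕ J_1(0) ⊕ J_1(0) ⊕ J_1(0)

The characteristic polynomial is
  det(x·I − A) = x^5

Eigenvalues and multiplicities (the geometric multiplicity of λ is n − rank(A − λI), which equals the number of Jordan blocks for λ):
  λ = 0: algebraic multiplicity = 5, geometric multiplicity = 4

Determining the block sizes for each eigenvalue:
  λ = 0: 4 blocks summing to 5 forces exactly one block of size 2 and the rest size 1 → block sizes [2, 1, 1, 1]

Assembling the blocks gives a Jordan form
J =
  [0, 1, 0, 0, 0]
  [0, 0, 0, 0, 0]
  [0, 0, 0, 0, 0]
  [0, 0, 0, 0, 0]
  [0, 0, 0, 0, 0]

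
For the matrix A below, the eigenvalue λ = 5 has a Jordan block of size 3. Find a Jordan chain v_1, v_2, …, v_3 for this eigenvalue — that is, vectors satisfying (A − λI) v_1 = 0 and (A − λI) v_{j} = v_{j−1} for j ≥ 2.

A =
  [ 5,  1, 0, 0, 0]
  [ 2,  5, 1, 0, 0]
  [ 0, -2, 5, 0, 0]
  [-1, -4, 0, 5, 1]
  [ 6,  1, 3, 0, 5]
A Jordan chain for λ = 5 of length 3:
v_1 = (2, 0, -4, -2, 2)ᵀ
v_2 = (0, 2, 0, -1, 6)ᵀ
v_3 = (1, 0, 0, 0, 0)ᵀ

Let N = A − (5)·I. We want v_3 with N^3 v_3 = 0 but N^2 v_3 ≠ 0; then v_{j-1} := N · v_j for j = 3, …, 2.

Pick v_3 = (1, 0, 0, 0, 0)ᵀ.
Then v_2 = N · v_3 = (0, 2, 0, -1, 6)ᵀ.
Then v_1 = N · v_2 = (2, 0, -4, -2, 2)ᵀ.

Sanity check: (A − (5)·I) v_1 = (0, 0, 0, 0, 0)ᵀ = 0. ✓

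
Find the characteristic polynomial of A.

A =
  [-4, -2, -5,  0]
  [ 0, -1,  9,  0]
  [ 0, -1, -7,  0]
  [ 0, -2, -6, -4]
x^4 + 16*x^3 + 96*x^2 + 256*x + 256

Expanding det(x·I − A) (e.g. by cofactor expansion or by noting that A is similar to its Jordan form J, which has the same characteristic polynomial as A) gives
  χ_A(x) = x^4 + 16*x^3 + 96*x^2 + 256*x + 256
which factors as (x + 4)^4. The eigenvalues (with algebraic multiplicities) are λ = -4 with multiplicity 4.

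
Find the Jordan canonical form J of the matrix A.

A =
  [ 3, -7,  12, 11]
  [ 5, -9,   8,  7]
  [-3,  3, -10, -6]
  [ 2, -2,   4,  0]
J_2(-4) ⊕ J_2(-4)

The characteristic polynomial is
  det(x·I − A) = x^4 + 16*x^3 + 96*x^2 + 256*x + 256 = (x + 4)^4

Eigenvalues and multiplicities (the geometric multiplicity of λ is n − rank(A − λI), which equals the number of Jordan blocks for λ):
  λ = -4: algebraic multiplicity = 4, geometric multiplicity = 2

Determining the block sizes for each eigenvalue:
  λ = -4: with am = 4 and gm = 2, the partition is not yet determined (e.g. several partitions of 4 into 2 parts exist). Let N = A − (-4)·I. Computing rank(N^1) = 2, rank(N^2) = 0; the number of blocks of size ≥ j is rank(N^{j−1}) − rank(N^j), giving [2, 2]. So we have 2 block(s) of size 2 → block sizes [2, 2]

Assembling the blocks gives a Jordan form
J =
  [-4,  1,  0,  0]
  [ 0, -4,  0,  0]
  [ 0,  0, -4,  1]
  [ 0,  0,  0, -4]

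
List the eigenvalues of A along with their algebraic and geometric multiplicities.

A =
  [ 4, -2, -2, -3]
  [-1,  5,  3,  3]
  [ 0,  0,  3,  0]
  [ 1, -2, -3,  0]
λ = 3: alg = 4, geom = 2

Step 1 — factor the characteristic polynomial to read off the algebraic multiplicities:
  χ_A(x) = (x - 3)^4

Step 2 — compute geometric multiplicities via the rank-nullity identity g(λ) = n − rank(A − λI):
  rank(A − (3)·I) = 2, so dim ker(A − (3)·I) = n − 2 = 2

Summary:
  λ = 3: algebraic multiplicity = 4, geometric multiplicity = 2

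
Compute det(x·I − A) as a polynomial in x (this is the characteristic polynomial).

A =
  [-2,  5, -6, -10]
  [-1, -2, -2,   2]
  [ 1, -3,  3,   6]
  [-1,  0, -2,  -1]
x^4 + 2*x^3 - 2*x - 1

Expanding det(x·I − A) (e.g. by cofactor expansion or by noting that A is similar to its Jordan form J, which has the same characteristic polynomial as A) gives
  χ_A(x) = x^4 + 2*x^3 - 2*x - 1
which factors as (x - 1)*(x + 1)^3. The eigenvalues (with algebraic multiplicities) are λ = -1 with multiplicity 3, λ = 1 with multiplicity 1.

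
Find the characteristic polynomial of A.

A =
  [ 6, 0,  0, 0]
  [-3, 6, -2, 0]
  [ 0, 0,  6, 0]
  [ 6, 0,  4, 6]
x^4 - 24*x^3 + 216*x^2 - 864*x + 1296

Expanding det(x·I − A) (e.g. by cofactor expansion or by noting that A is similar to its Jordan form J, which has the same characteristic polynomial as A) gives
  χ_A(x) = x^4 - 24*x^3 + 216*x^2 - 864*x + 1296
which factors as (x - 6)^4. The eigenvalues (with algebraic multiplicities) are λ = 6 with multiplicity 4.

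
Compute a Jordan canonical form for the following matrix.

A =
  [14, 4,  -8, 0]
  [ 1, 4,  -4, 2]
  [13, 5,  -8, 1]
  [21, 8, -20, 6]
J_2(4) ⊕ J_2(4)

The characteristic polynomial is
  det(x·I − A) = x^4 - 16*x^3 + 96*x^2 - 256*x + 256 = (x - 4)^4

Eigenvalues and multiplicities (the geometric multiplicity of λ is n − rank(A − λI), which equals the number of Jordan blocks for λ):
  λ = 4: algebraic multiplicity = 4, geometric multiplicity = 2

Determining the block sizes for each eigenvalue:
  λ = 4: with am = 4 and gm = 2, the partition is not yet determined (e.g. several partitions of 4 into 2 parts exist). Let N = A − (4)·I. Computing rank(N^1) = 2, rank(N^2) = 0; the number of blocks of size ≥ j is rank(N^{j−1}) − rank(N^j), giving [2, 2]. So we have 2 block(s) of size 2 → block sizes [2, 2]

Assembling the blocks gives a Jordan form
J =
  [4, 1, 0, 0]
  [0, 4, 0, 0]
  [0, 0, 4, 1]
  [0, 0, 0, 4]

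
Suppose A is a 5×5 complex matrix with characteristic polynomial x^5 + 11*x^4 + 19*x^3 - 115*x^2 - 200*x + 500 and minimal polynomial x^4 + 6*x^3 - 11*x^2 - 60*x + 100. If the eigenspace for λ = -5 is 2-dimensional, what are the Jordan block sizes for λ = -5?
Block sizes for λ = -5: [2, 1]

Step 1 — from the characteristic polynomial, algebraic multiplicity of λ = -5 is 3. From dim ker(A − (-5)·I) = 2, there are exactly 2 Jordan blocks for λ = -5.
Step 2 — from the minimal polynomial, the factor (x + 5)^2 tells us the largest block for λ = -5 has size 2.
Step 3 — with total size 3, 2 blocks, and largest block 2, the block sizes (in nonincreasing order) are [2, 1].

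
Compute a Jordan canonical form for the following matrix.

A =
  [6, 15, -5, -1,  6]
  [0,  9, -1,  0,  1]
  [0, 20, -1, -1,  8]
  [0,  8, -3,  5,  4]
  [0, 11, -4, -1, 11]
J_3(6) ⊕ J_2(6)

The characteristic polynomial is
  det(x·I − A) = x^5 - 30*x^4 + 360*x^3 - 2160*x^2 + 6480*x - 7776 = (x - 6)^5

Eigenvalues and multiplicities (the geometric multiplicity of λ is n − rank(A − λI), which equals the number of Jordan blocks for λ):
  λ = 6: algebraic multiplicity = 5, geometric multiplicity = 2

Determining the block sizes for each eigenvalue:
  λ = 6: with am = 5 and gm = 2, the partition is not yet determined (e.g. several partitions of 5 into 2 parts exist). Let N = A − (6)·I. Computing rank(N^1) = 3, rank(N^2) = 1, rank(N^3) = 0; the number of blocks of size ≥ j is rank(N^{j−1}) − rank(N^j), giving [2, 2, 1]. So we have 1 block(s) of size 3, 1 block(s) of size 2 → block sizes [3, 2]

Assembling the blocks gives a Jordan form
J =
  [6, 1, 0, 0, 0]
  [0, 6, 1, 0, 0]
  [0, 0, 6, 0, 0]
  [0, 0, 0, 6, 1]
  [0, 0, 0, 0, 6]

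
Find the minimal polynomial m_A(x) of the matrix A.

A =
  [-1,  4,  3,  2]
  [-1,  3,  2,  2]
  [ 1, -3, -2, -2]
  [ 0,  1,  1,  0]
x^3

The characteristic polynomial is χ_A(x) = x^4, so the eigenvalues are known. The minimal polynomial is
  m_A(x) = Π_λ (x − λ)^{k_λ}
where k_λ is the size of the *largest* Jordan block for λ (equivalently, the smallest k with (A − λI)^k v = 0 for every generalised eigenvector v of λ).

  λ = 0: largest Jordan block has size 3, contributing (x − 0)^3

So m_A(x) = x^3 = x^3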